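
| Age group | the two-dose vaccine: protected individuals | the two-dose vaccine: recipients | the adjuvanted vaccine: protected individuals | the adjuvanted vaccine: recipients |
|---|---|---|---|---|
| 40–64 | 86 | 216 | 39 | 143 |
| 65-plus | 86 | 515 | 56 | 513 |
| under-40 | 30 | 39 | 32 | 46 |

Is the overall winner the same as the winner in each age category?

40–64: the two-dose vaccine 86/216 = 39.8%, the adjuvanted vaccine 39/143 = 27.3% → the two-dose vaccine
65-plus: the two-dose vaccine 86/515 = 16.7%, the adjuvanted vaccine 56/513 = 10.9% → the two-dose vaccine
Under-40: the two-dose vaccine 30/39 = 76.9%, the adjuvanted vaccine 32/46 = 69.6% → the two-dose vaccine
Overall: the two-dose vaccine 202/770 = 26.2%, the adjuvanted vaccine 127/702 = 18.1% → the two-dose vaccine
The two-dose vaccine wins overall and in every age group — no reversal.

Yes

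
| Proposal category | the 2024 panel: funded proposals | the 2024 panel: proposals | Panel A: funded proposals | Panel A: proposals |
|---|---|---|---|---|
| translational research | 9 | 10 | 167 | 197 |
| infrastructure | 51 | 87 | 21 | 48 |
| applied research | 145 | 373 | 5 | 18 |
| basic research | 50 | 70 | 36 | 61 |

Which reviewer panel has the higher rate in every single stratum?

Translational research: the 2024 panel 9/10 = 90.0%, Panel A 167/197 = 84.8% → the 2024 panel
Infrastructure: the 2024 panel 51/87 = 58.6%, Panel A 21/48 = 43.8% → the 2024 panel
Applied research: the 2024 panel 145/373 = 38.9%, Panel A 5/18 = 27.8% → the 2024 panel
Basic research: the 2024 panel 50/70 = 71.4%, Panel A 36/61 = 59.0% → the 2024 panel
The 2024 panel has the higher rate in all 4 groups.

the 2024 panel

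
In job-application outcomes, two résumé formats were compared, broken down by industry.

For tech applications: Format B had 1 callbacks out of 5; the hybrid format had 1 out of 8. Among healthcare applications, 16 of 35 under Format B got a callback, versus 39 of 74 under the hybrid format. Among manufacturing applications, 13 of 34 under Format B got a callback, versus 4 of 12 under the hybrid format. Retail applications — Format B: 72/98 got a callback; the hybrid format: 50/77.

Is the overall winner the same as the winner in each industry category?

Tech: Format B 1/5 = 20.0%, the hybrid format 1/8 = 12.5% → Format B
Healthcare: Format B 16/35 = 45.7%, the hybrid format 39/74 = 52.7% → the hybrid format
Manufacturing: Format B 13/34 = 38.2%, the hybrid format 4/12 = 33.3% → Format B
Retail: Format B 72/98 = 73.5%, the hybrid format 50/77 = 64.9% → Format B
Overall: Format B 102/172 = 59.3%, the hybrid format 94/171 = 55.0% → Format B
Neither sweeps: Format B wins 3 of 4 groups, the hybrid format wins 1. Format B wins overall but not every group — no Simpson reversal.

No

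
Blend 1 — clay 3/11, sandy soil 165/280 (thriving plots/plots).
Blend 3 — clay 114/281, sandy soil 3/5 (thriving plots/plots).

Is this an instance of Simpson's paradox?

Yes

Clay: Blend 1 3/11 = 27.3%, Blend 3 114/281 = 40.6% → Blend 3
Sandy soil: Blend 1 165/280 = 58.9%, Blend 3 3/5 = 60.0% → Blend 3
Overall: Blend 1 168/291 = 57.7%, Blend 3 117/286 = 40.9% → Blend 1
Blend 3 wins each soil group but Blend 1 wins overall — the comparison reverses. Blend 3's plots skew toward clay, which has a lower base rate.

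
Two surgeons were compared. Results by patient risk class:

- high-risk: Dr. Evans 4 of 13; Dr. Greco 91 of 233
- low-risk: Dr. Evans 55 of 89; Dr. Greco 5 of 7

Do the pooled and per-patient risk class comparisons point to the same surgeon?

No

High-risk: Dr. Evans 4/13 = 30.8%, Dr. Greco 91/233 = 39.1% → Dr. Greco
Low-risk: Dr. Evans 55/89 = 61.8%, Dr. Greco 5/7 = 71.4% → Dr. Greco
Overall: Dr. Evans 59/102 = 57.8%, Dr. Greco 96/240 = 40.0% → Dr. Evans
Dr. Greco wins each patient risk group but Dr. Evans wins overall — the comparison reverses. Dr. Greco's operations skew toward high-risk, which has a lower base rate.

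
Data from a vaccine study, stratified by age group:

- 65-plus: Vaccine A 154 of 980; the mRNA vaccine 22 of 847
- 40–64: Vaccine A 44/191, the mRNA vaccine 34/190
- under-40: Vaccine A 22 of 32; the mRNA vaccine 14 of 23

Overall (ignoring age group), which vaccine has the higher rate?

65-plus: Vaccine A 154/980 = 15.7%, the mRNA vaccine 22/847 = 2.6% → Vaccine A
40–64: Vaccine A 44/191 = 23.0%, the mRNA vaccine 34/190 = 17.9% → Vaccine A
Under-40: Vaccine A 22/32 = 68.8%, the mRNA vaccine 14/23 = 60.9% → Vaccine A
Overall: Vaccine A 220/1203 = 18.3%, the mRNA vaccine 70/1060 = 6.6% → Vaccine A

Vaccine A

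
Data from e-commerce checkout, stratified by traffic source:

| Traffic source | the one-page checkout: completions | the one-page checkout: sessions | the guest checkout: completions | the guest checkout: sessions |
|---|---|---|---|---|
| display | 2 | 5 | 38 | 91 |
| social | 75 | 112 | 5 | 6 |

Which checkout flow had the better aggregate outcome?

the one-page checkout

Display: the one-page checkout 2/5 = 40.0%, the guest checkout 38/91 = 41.8% → the guest checkout
Social: the one-page checkout 75/112 = 67.0%, the guest checkout 5/6 = 83.3% → the guest checkout
Overall: the one-page checkout 77/117 = 65.8%, the guest checkout 43/97 = 44.3% → the one-page checkout
(The guest checkout wins every traffic group but the one-page checkout wins overall — the guest checkout's sessions skew toward the low-rate display group.)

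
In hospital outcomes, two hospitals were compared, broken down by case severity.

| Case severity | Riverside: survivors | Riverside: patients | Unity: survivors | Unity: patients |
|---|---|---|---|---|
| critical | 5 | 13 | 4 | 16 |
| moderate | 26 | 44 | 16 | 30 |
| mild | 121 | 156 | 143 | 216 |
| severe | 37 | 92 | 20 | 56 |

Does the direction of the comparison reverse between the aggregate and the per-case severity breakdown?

Critical: Riverside 5/13 = 38.5%, Unity 4/16 = 25.0% → Riverside
Moderate: Riverside 26/44 = 59.1%, Unity 16/30 = 53.3% → Riverside
Mild: Riverside 121/156 = 77.6%, Unity 143/216 = 66.2% → Riverside
Severe: Riverside 37/92 = 40.2%, Unity 20/56 = 35.7% → Riverside
Overall: Riverside 189/305 = 62.0%, Unity 183/318 = 57.5% → Riverside
Riverside wins overall and in every case group — no reversal.

No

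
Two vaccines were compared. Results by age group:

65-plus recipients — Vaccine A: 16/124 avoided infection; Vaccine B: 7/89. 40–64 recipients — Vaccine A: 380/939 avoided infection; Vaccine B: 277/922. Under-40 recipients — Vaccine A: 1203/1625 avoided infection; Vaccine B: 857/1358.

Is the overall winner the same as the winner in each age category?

65-plus: Vaccine A 16/124 = 12.9%, Vaccine B 7/89 = 7.9% → Vaccine A
40–64: Vaccine A 380/939 = 40.5%, Vaccine B 277/922 = 30.0% → Vaccine A
Under-40: Vaccine A 1203/1625 = 74.0%, Vaccine B 857/1358 = 63.1% → Vaccine A
Overall: Vaccine A 1599/2688 = 59.5%, Vaccine B 1141/2369 = 48.2% → Vaccine A
Vaccine A wins overall and in every age group — no reversal.

Yes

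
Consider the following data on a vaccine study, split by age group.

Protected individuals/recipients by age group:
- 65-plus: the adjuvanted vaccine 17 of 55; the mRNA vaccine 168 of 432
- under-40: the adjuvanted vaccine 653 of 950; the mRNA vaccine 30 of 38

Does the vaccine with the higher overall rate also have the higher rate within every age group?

65-plus: the adjuvanted vaccine 17/55 = 30.9%, the mRNA vaccine 168/432 = 38.9% → the mRNA vaccine
Under-40: the adjuvanted vaccine 653/950 = 68.7%, the mRNA vaccine 30/38 = 78.9% → the mRNA vaccine
Overall: the adjuvanted vaccine 670/1005 = 66.7%, the mRNA vaccine 198/470 = 42.1% → the adjuvanted vaccine
The mRNA vaccine wins each age group but the adjuvanted vaccine wins overall — the comparison reverses. The mRNA vaccine's recipients skew toward 65-plus, which has a lower base rate.

No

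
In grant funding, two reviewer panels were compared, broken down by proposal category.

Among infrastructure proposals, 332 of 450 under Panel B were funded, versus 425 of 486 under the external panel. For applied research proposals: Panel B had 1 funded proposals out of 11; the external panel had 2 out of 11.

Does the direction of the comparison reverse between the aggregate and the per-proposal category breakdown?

No

Infrastructure: Panel B 332/450 = 73.8%, the external panel 425/486 = 87.4% → the external panel
Applied research: Panel B 1/11 = 9.1%, the external panel 2/11 = 18.2% → the external panel
Overall: Panel B 333/461 = 72.2%, the external panel 427/497 = 85.9% → the external panel
The external panel wins overall and in every proposal group — no reversal.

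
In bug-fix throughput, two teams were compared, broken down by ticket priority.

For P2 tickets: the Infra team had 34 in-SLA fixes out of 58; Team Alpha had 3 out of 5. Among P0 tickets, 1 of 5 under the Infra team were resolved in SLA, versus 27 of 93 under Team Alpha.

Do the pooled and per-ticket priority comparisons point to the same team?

No

P2: the Infra team 34/58 = 58.6%, Team Alpha 3/5 = 60.0% → Team Alpha
P0: the Infra team 1/5 = 20.0%, Team Alpha 27/93 = 29.0% → Team Alpha
Overall: the Infra team 35/63 = 55.6%, Team Alpha 30/98 = 30.6% → the Infra team
Team Alpha wins each ticket group but the Infra team wins overall — the comparison reverses. Team Alpha's tickets skew toward P0, which has a lower base rate.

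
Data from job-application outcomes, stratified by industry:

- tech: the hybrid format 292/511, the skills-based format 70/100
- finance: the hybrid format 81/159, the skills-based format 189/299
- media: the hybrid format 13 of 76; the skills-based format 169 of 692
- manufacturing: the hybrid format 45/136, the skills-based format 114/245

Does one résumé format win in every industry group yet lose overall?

Tech: the hybrid format 292/511 = 57.1%, the skills-based format 70/100 = 70.0% → the skills-based format
Finance: the hybrid format 81/159 = 50.9%, the skills-based format 189/299 = 63.2% → the skills-based format
Media: the hybrid format 13/76 = 17.1%, the skills-based format 169/692 = 24.4% → the skills-based format
Manufacturing: the hybrid format 45/136 = 33.1%, the skills-based format 114/245 = 46.5% → the skills-based format
Overall: the hybrid format 431/882 = 48.9%, the skills-based format 542/1336 = 40.6% → the hybrid format
The skills-based format wins each industry group but the hybrid format wins overall — the comparison reverses. The skills-based format's applications skew toward media, which has a lower base rate.

Yes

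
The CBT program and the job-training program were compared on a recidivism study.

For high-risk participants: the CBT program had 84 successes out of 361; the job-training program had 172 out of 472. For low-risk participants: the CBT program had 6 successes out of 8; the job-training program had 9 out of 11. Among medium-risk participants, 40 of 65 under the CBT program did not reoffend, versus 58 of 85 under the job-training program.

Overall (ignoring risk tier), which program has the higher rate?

the job-training program

High-risk: the CBT program 84/361 = 23.3%, the job-training program 172/472 = 36.4% → the job-training program
Low-risk: the CBT program 6/8 = 75.0%, the job-training program 9/11 = 81.8% → the job-training program
Medium-risk: the CBT program 40/65 = 61.5%, the job-training program 58/85 = 68.2% → the job-training program
Overall: the CBT program 130/434 = 30.0%, the job-training program 239/568 = 42.1% → the job-training program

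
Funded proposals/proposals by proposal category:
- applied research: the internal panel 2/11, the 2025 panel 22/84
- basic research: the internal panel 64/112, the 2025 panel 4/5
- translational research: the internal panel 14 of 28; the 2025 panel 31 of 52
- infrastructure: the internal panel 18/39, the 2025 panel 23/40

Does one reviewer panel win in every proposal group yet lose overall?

Yes

Applied research: the internal panel 2/11 = 18.2%, the 2025 panel 22/84 = 26.2% → the 2025 panel
Basic research: the internal panel 64/112 = 57.1%, the 2025 panel 4/5 = 80.0% → the 2025 panel
Translational research: the internal panel 14/28 = 50.0%, the 2025 panel 31/52 = 59.6% → the 2025 panel
Infrastructure: the internal panel 18/39 = 46.2%, the 2025 panel 23/40 = 57.5% → the 2025 panel
Overall: the internal panel 98/190 = 51.6%, the 2025 panel 80/181 = 44.2% → the internal panel
The 2025 panel wins each proposal group but the internal panel wins overall — the comparison reverses. The 2025 panel's proposals skew toward applied research, which has a lower base rate.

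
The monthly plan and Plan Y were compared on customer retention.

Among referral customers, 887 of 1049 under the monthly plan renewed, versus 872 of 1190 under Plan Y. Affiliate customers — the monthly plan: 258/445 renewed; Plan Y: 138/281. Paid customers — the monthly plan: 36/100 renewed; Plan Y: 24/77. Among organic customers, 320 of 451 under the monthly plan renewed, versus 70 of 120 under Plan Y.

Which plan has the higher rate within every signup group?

Referral: the monthly plan 887/1049 = 84.6%, Plan Y 872/1190 = 73.3% → the monthly plan
Affiliate: the monthly plan 258/445 = 58.0%, Plan Y 138/281 = 49.1% → the monthly plan
Paid: the monthly plan 36/100 = 36.0%, Plan Y 24/77 = 31.2% → the monthly plan
Organic: the monthly plan 320/451 = 71.0%, Plan Y 70/120 = 58.3% → the monthly plan
The monthly plan has the higher rate in all 4 groups.

the monthly plan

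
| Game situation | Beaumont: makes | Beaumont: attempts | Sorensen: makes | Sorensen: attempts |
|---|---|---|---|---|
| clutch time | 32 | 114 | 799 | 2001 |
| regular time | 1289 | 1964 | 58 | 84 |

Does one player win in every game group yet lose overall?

Yes

Clutch time: Beaumont 32/114 = 28.1%, Sorensen 799/2001 = 39.9% → Sorensen
Regular time: Beaumont 1289/1964 = 65.6%, Sorensen 58/84 = 69.0% → Sorensen
Overall: Beaumont 1321/2078 = 63.6%, Sorensen 857/2085 = 41.1% → Beaumont
Sorensen wins each game group but Beaumont wins overall — the comparison reverses. Sorensen's attempts skew toward clutch time, which has a lower base rate.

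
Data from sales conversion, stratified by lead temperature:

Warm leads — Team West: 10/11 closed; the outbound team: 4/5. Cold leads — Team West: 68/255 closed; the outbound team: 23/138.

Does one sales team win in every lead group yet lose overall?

Warm: Team West 10/11 = 90.9%, the outbound team 4/5 = 80.0% → Team West
Cold: Team West 68/255 = 26.7%, the outbound team 23/138 = 16.7% → Team West
Overall: Team West 78/266 = 29.3%, the outbound team 27/143 = 18.9% → Team West
Team West wins overall and in every lead group — no reversal.

No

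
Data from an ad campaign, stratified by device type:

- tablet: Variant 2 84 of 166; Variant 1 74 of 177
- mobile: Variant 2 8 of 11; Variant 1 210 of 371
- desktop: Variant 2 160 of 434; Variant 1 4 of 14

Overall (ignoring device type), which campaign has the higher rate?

Tablet: Variant 2 84/166 = 50.6%, Variant 1 74/177 = 41.8% → Variant 2
Mobile: Variant 2 8/11 = 72.7%, Variant 1 210/371 = 56.6% → Variant 2
Desktop: Variant 2 160/434 = 36.9%, Variant 1 4/14 = 28.6% → Variant 2
Overall: Variant 2 252/611 = 41.2%, Variant 1 288/562 = 51.2% → Variant 1
(Variant 2 wins every device group but Variant 1 wins overall — Variant 2's impressions skew toward the low-rate desktop group.)

Variant 1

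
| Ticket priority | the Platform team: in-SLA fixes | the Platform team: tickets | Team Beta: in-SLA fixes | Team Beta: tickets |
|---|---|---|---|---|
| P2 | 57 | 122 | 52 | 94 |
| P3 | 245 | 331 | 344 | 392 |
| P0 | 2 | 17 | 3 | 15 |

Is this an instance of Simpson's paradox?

No

P2: the Platform team 57/122 = 46.7%, Team Beta 52/94 = 55.3% → Team Beta
P3: the Platform team 245/331 = 74.0%, Team Beta 344/392 = 87.8% → Team Beta
P0: the Platform team 2/17 = 11.8%, Team Beta 3/15 = 20.0% → Team Beta
Overall: the Platform team 304/470 = 64.7%, Team Beta 399/501 = 79.6% → Team Beta
Team Beta wins overall and in every ticket group — no reversal.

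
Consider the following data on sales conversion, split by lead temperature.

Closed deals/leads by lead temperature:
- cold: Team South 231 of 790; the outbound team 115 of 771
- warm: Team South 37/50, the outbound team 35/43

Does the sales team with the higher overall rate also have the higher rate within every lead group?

No

Cold: Team South 231/790 = 29.2%, the outbound team 115/771 = 14.9% → Team South
Warm: Team South 37/50 = 74.0%, the outbound team 35/43 = 81.4% → the outbound team
Overall: Team South 268/840 = 31.9%, the outbound team 150/814 = 18.4% → Team South
Neither sweeps: Team South wins 1 of 2 groups, the outbound team wins 1. Team South wins overall but not every group — no Simpson reversal.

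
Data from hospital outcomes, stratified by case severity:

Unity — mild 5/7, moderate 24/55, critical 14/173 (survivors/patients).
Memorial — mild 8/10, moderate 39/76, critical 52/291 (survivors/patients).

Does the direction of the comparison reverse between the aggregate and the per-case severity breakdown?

No

Mild: Unity 5/7 = 71.4%, Memorial 8/10 = 80.0% → Memorial
Moderate: Unity 24/55 = 43.6%, Memorial 39/76 = 51.3% → Memorial
Critical: Unity 14/173 = 8.1%, Memorial 52/291 = 17.9% → Memorial
Overall: Unity 43/235 = 18.3%, Memorial 99/377 = 26.3% → Memorial
Memorial wins overall and in every case group — no reversal.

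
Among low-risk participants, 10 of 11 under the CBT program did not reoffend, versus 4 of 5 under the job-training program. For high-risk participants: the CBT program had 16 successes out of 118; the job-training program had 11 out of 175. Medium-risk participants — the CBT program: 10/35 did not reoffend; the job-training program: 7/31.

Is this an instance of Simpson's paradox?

Low-risk: the CBT program 10/11 = 90.9%, the job-training program 4/5 = 80.0% → the CBT program
High-risk: the CBT program 16/118 = 13.6%, the job-training program 11/175 = 6.3% → the CBT program
Medium-risk: the CBT program 10/35 = 28.6%, the job-training program 7/31 = 22.6% → the CBT program
Overall: the CBT program 36/164 = 22.0%, the job-training program 22/211 = 10.4% → the CBT program
The CBT program wins overall and in every risk group — no reversal.

No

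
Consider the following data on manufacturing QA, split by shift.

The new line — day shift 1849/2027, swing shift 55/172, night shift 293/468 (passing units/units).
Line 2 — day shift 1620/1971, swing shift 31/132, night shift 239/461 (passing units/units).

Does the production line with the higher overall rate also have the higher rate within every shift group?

Day shift: the new line 1849/2027 = 91.2%, Line 2 1620/1971 = 82.2% → the new line
Swing shift: the new line 55/172 = 32.0%, Line 2 31/132 = 23.5% → the new line
Night shift: the new line 293/468 = 62.6%, Line 2 239/461 = 51.8% → the new line
Overall: the new line 2197/2667 = 82.4%, Line 2 1890/2564 = 73.7% → the new line
The new line wins overall and in every shift group — no reversal.

Yes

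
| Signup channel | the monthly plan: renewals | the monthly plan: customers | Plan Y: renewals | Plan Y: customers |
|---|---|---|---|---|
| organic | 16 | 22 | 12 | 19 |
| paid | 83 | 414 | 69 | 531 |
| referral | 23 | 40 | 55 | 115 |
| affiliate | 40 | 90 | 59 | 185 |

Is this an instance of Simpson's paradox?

Organic: the monthly plan 16/22 = 72.7%, Plan Y 12/19 = 63.2% → the monthly plan
Paid: the monthly plan 83/414 = 20.0%, Plan Y 69/531 = 13.0% → the monthly plan
Referral: the monthly plan 23/40 = 57.5%, Plan Y 55/115 = 47.8% → the monthly plan
Affiliate: the monthly plan 40/90 = 44.4%, Plan Y 59/185 = 31.9% → the monthly plan
Overall: the monthly plan 162/566 = 28.6%, Plan Y 195/850 = 22.9% → the monthly plan
The monthly plan wins overall and in every signup group — no reversal.

No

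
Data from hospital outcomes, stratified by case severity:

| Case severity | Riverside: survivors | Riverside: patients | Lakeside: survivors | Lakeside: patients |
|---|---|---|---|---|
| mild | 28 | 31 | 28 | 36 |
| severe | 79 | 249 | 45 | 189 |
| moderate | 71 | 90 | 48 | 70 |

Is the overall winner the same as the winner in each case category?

Yes

Mild: Riverside 28/31 = 90.3%, Lakeside 28/36 = 77.8% → Riverside
Severe: Riverside 79/249 = 31.7%, Lakeside 45/189 = 23.8% → Riverside
Moderate: Riverside 71/90 = 78.9%, Lakeside 48/70 = 68.6% → Riverside
Overall: Riverside 178/370 = 48.1%, Lakeside 121/295 = 41.0% → Riverside
Riverside wins overall and in every case group — no reversal.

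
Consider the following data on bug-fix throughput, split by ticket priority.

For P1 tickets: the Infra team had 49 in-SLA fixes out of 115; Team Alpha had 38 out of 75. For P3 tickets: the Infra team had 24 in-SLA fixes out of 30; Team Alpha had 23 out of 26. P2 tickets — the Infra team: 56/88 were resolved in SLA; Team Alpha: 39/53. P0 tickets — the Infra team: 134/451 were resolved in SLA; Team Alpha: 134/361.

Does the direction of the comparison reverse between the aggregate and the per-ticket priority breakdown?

No

P1: the Infra team 49/115 = 42.6%, Team Alpha 38/75 = 50.7% → Team Alpha
P3: the Infra team 24/30 = 80.0%, Team Alpha 23/26 = 88.5% → Team Alpha
P2: the Infra team 56/88 = 63.6%, Team Alpha 39/53 = 73.6% → Team Alpha
P0: the Infra team 134/451 = 29.7%, Team Alpha 134/361 = 37.1% → Team Alpha
Overall: the Infra team 263/684 = 38.5%, Team Alpha 234/515 = 45.4% → Team Alpha
Team Alpha wins overall and in every ticket group — no reversal.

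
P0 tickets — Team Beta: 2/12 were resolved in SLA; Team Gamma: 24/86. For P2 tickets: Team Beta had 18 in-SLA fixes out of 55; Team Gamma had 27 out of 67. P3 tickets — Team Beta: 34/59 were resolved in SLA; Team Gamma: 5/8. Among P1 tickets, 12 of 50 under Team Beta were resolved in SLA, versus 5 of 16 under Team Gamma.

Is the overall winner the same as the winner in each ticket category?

No

P0: Team Beta 2/12 = 16.7%, Team Gamma 24/86 = 27.9% → Team Gamma
P2: Team Beta 18/55 = 32.7%, Team Gamma 27/67 = 40.3% → Team Gamma
P3: Team Beta 34/59 = 57.6%, Team Gamma 5/8 = 62.5% → Team Gamma
P1: Team Beta 12/50 = 24.0%, Team Gamma 5/16 = 31.2% → Team Gamma
Overall: Team Beta 66/176 = 37.5%, Team Gamma 61/177 = 34.5% → Team Beta
Team Gamma wins each ticket group but Team Beta wins overall — the comparison reverses. Team Gamma's tickets skew toward P0, which has a lower base rate.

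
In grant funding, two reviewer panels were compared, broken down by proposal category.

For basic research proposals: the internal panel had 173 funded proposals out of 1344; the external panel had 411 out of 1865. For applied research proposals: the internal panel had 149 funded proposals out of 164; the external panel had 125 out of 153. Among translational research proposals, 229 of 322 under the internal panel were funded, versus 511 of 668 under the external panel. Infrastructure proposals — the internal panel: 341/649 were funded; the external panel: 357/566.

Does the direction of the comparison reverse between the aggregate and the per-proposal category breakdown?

No

Basic research: the internal panel 173/1344 = 12.9%, the external panel 411/1865 = 22.0% → the external panel
Applied research: the internal panel 149/164 = 90.9%, the external panel 125/153 = 81.7% → the internal panel
Translational research: the internal panel 229/322 = 71.1%, the external panel 511/668 = 76.5% → the external panel
Infrastructure: the internal panel 341/649 = 52.5%, the external panel 357/566 = 63.1% → the external panel
Overall: the internal panel 892/2479 = 36.0%, the external panel 1404/3252 = 43.2% → the external panel
Neither sweeps: the internal panel wins 1 of 4 groups, the external panel wins 3. The external panel wins overall but not every group — no Simpson reversal.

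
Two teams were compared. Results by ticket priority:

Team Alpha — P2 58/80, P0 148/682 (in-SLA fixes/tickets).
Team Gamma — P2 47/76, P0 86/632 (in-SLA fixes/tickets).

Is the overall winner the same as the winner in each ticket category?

Yes

P2: Team Alpha 58/80 = 72.5%, Team Gamma 47/76 = 61.8% → Team Alpha
P0: Team Alpha 148/682 = 21.7%, Team Gamma 86/632 = 13.6% → Team Alpha
Overall: Team Alpha 206/762 = 27.0%, Team Gamma 133/708 = 18.8% → Team Alpha
Team Alpha wins overall and in every ticket group — no reversal.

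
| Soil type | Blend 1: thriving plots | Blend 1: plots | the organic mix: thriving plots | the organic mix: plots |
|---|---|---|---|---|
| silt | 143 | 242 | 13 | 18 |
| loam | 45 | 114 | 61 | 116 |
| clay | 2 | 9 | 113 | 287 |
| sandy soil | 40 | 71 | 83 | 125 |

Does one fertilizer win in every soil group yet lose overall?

Yes

Silt: Blend 1 143/242 = 59.1%, the organic mix 13/18 = 72.2% → the organic mix
Loam: Blend 1 45/114 = 39.5%, the organic mix 61/116 = 52.6% → the organic mix
Clay: Blend 1 2/9 = 22.2%, the organic mix 113/287 = 39.4% → the organic mix
Sandy soil: Blend 1 40/71 = 56.3%, the organic mix 83/125 = 66.4% → the organic mix
Overall: Blend 1 230/436 = 52.8%, the organic mix 270/546 = 49.5% → Blend 1
The organic mix wins each soil group but Blend 1 wins overall — the comparison reverses. The organic mix's plots skew toward clay, which has a lower base rate.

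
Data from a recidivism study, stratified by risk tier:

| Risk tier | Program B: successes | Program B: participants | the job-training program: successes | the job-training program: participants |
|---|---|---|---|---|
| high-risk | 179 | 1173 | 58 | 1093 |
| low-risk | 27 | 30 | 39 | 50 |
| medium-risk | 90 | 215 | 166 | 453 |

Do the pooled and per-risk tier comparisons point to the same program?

High-risk: Program B 179/1173 = 15.3%, the job-training program 58/1093 = 5.3% → Program B
Low-risk: Program B 27/30 = 90.0%, the job-training program 39/50 = 78.0% → Program B
Medium-risk: Program B 90/215 = 41.9%, the job-training program 166/453 = 36.6% → Program B
Overall: Program B 296/1418 = 20.9%, the job-training program 263/1596 = 16.5% → Program B
Program B wins overall and in every risk group — no reversal.

Yes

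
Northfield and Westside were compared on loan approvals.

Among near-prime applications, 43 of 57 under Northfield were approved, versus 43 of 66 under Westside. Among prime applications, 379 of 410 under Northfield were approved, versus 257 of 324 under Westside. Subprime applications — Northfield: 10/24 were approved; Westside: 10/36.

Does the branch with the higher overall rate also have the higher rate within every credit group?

Near-prime: Northfield 43/57 = 75.4%, Westside 43/66 = 65.2% → Northfield
Prime: Northfield 379/410 = 92.4%, Westside 257/324 = 79.3% → Northfield
Subprime: Northfield 10/24 = 41.7%, Westside 10/36 = 27.8% → Northfield
Overall: Northfield 432/491 = 88.0%, Westside 310/426 = 72.8% → Northfield
Northfield wins overall and in every credit group — no reversal.

Yes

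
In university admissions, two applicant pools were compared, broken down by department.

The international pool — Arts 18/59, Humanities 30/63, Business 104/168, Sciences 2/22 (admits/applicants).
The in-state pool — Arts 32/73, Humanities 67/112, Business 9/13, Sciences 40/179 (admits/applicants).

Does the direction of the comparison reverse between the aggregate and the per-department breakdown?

Yes

Arts: the international pool 18/59 = 30.5%, the in-state pool 32/73 = 43.8% → the in-state pool
Humanities: the international pool 30/63 = 47.6%, the in-state pool 67/112 = 59.8% → the in-state pool
Business: the international pool 104/168 = 61.9%, the in-state pool 9/13 = 69.2% → the in-state pool
Sciences: the international pool 2/22 = 9.1%, the in-state pool 40/179 = 22.3% → the in-state pool
Overall: the international pool 154/312 = 49.4%, the in-state pool 148/377 = 39.3% → the international pool
The in-state pool wins each department group but the international pool wins overall — the comparison reverses. The in-state pool's applicants skew toward Sciences, which has a lower base rate.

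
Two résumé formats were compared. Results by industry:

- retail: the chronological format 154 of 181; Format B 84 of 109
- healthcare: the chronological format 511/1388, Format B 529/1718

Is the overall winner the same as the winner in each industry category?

Yes

Retail: the chronological format 154/181 = 85.1%, Format B 84/109 = 77.1% → the chronological format
Healthcare: the chronological format 511/1388 = 36.8%, Format B 529/1718 = 30.8% → the chronological format
Overall: the chronological format 665/1569 = 42.4%, Format B 613/1827 = 33.6% → the chronological format
The chronological format wins overall and in every industry group — no reversal.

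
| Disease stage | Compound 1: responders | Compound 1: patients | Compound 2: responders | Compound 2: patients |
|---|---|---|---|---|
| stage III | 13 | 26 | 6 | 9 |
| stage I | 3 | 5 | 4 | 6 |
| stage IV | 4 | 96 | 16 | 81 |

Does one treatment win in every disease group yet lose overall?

No

Stage III: Compound 1 13/26 = 50.0%, Compound 2 6/9 = 66.7% → Compound 2
Stage I: Compound 1 3/5 = 60.0%, Compound 2 4/6 = 66.7% → Compound 2
Stage IV: Compound 1 4/96 = 4.2%, Compound 2 16/81 = 19.8% → Compound 2
Overall: Compound 1 20/127 = 15.7%, Compound 2 26/96 = 27.1% → Compound 2
Compound 2 wins overall and in every disease group — no reversal.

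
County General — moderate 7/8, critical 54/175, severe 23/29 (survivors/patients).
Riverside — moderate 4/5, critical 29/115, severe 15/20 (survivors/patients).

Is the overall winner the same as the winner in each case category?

Yes

Moderate: County General 7/8 = 87.5%, Riverside 4/5 = 80.0% → County General
Critical: County General 54/175 = 30.9%, Riverside 29/115 = 25.2% → County General
Severe: County General 23/29 = 79.3%, Riverside 15/20 = 75.0% → County General
Overall: County General 84/212 = 39.6%, Riverside 48/140 = 34.3% → County General
County General wins overall and in every case group — no reversal.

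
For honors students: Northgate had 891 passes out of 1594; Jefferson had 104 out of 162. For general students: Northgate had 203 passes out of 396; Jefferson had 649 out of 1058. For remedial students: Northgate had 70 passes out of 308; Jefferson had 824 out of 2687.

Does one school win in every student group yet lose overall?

Yes

Honors: Northgate 891/1594 = 55.9%, Jefferson 104/162 = 64.2% → Jefferson
General: Northgate 203/396 = 51.3%, Jefferson 649/1058 = 61.3% → Jefferson
Remedial: Northgate 70/308 = 22.7%, Jefferson 824/2687 = 30.7% → Jefferson
Overall: Northgate 1164/2298 = 50.7%, Jefferson 1577/3907 = 40.4% → Northgate
Jefferson wins each student group but Northgate wins overall — the comparison reverses. Jefferson's students skew toward remedial, which has a lower base rate.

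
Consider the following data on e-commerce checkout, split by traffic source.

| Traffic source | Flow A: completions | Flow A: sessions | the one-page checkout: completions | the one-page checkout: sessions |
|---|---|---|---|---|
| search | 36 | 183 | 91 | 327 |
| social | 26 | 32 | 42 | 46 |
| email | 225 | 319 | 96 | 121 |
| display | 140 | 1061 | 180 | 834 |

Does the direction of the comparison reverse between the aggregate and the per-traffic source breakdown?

No

Search: Flow A 36/183 = 19.7%, the one-page checkout 91/327 = 27.8% → the one-page checkout
Social: Flow A 26/32 = 81.2%, the one-page checkout 42/46 = 91.3% → the one-page checkout
Email: Flow A 225/319 = 70.5%, the one-page checkout 96/121 = 79.3% → the one-page checkout
Display: Flow A 140/1061 = 13.2%, the one-page checkout 180/834 = 21.6% → the one-page checkout
Overall: Flow A 427/1595 = 26.8%, the one-page checkout 409/1328 = 30.8% → the one-page checkout
The one-page checkout wins overall and in every traffic group — no reversal.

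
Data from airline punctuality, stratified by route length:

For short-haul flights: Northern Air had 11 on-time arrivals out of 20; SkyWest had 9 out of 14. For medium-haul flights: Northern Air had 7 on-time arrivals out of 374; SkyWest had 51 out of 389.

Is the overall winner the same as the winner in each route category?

Yes

Short-haul: Northern Air 11/20 = 55.0%, SkyWest 9/14 = 64.3% → SkyWest
Medium-haul: Northern Air 7/374 = 1.9%, SkyWest 51/389 = 13.1% → SkyWest
Overall: Northern Air 18/394 = 4.6%, SkyWest 60/403 = 14.9% → SkyWest
SkyWest wins overall and in every route group — no reversal.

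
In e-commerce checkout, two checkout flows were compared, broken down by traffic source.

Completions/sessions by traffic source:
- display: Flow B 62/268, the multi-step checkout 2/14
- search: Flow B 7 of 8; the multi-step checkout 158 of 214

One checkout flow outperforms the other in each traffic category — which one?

Display: Flow B 62/268 = 23.1%, the multi-step checkout 2/14 = 14.3% → Flow B
Search: Flow B 7/8 = 87.5%, the multi-step checkout 158/214 = 73.8% → Flow B
Flow B has the higher rate in both groups.

Flow B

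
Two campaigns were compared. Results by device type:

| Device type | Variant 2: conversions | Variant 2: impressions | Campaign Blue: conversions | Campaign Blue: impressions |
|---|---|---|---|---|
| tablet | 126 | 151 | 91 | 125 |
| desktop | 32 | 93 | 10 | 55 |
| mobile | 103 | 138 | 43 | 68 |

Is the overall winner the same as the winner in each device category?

Yes

Tablet: Variant 2 126/151 = 83.4%, Campaign Blue 91/125 = 72.8% → Variant 2
Desktop: Variant 2 32/93 = 34.4%, Campaign Blue 10/55 = 18.2% → Variant 2
Mobile: Variant 2 103/138 = 74.6%, Campaign Blue 43/68 = 63.2% → Variant 2
Overall: Variant 2 261/382 = 68.3%, Campaign Blue 144/248 = 58.1% → Variant 2
Variant 2 wins overall and in every device group — no reversal.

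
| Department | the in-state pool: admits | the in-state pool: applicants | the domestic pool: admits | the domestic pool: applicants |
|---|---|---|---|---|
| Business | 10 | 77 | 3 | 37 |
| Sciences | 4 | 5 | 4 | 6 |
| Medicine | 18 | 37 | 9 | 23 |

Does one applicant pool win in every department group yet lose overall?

No

Business: the in-state pool 10/77 = 13.0%, the domestic pool 3/37 = 8.1% → the in-state pool
Sciences: the in-state pool 4/5 = 80.0%, the domestic pool 4/6 = 66.7% → the in-state pool
Medicine: the in-state pool 18/37 = 48.6%, the domestic pool 9/23 = 39.1% → the in-state pool
Overall: the in-state pool 32/119 = 26.9%, the domestic pool 16/66 = 24.2% → the in-state pool
The in-state pool wins overall and in every department group — no reversal.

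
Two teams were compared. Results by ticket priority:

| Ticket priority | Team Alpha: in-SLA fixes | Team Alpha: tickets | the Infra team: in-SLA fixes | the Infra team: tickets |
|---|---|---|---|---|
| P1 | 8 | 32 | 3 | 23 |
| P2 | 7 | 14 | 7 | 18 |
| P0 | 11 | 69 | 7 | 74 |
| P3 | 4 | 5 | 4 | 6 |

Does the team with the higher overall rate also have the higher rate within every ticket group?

Yes

P1: Team Alpha 8/32 = 25.0%, the Infra team 3/23 = 13.0% → Team Alpha
P2: Team Alpha 7/14 = 50.0%, the Infra team 7/18 = 38.9% → Team Alpha
P0: Team Alpha 11/69 = 15.9%, the Infra team 7/74 = 9.5% → Team Alpha
P3: Team Alpha 4/5 = 80.0%, the Infra team 4/6 = 66.7% → Team Alpha
Overall: Team Alpha 30/120 = 25.0%, the Infra team 21/121 = 17.4% → Team Alpha
Team Alpha wins overall and in every ticket group — no reversal.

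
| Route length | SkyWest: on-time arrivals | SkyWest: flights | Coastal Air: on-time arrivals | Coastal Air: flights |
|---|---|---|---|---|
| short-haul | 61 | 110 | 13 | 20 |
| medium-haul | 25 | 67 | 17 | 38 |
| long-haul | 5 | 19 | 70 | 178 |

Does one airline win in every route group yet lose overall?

Short-haul: SkyWest 61/110 = 55.5%, Coastal Air 13/20 = 65.0% → Coastal Air
Medium-haul: SkyWest 25/67 = 37.3%, Coastal Air 17/38 = 44.7% → Coastal Air
Long-haul: SkyWest 5/19 = 26.3%, Coastal Air 70/178 = 39.3% → Coastal Air
Overall: SkyWest 91/196 = 46.4%, Coastal Air 100/236 = 42.4% → SkyWest
Coastal Air wins each route group but SkyWest wins overall — the comparison reverses. Coastal Air's flights skew toward long-haul, which has a lower base rate.

Yes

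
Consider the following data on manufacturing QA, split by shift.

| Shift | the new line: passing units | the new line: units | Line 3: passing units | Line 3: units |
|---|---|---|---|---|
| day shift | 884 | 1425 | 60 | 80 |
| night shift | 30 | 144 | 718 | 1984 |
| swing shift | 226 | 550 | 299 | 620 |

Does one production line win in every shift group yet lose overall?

Day shift: the new line 884/1425 = 62.0%, Line 3 60/80 = 75.0% → Line 3
Night shift: the new line 30/144 = 20.8%, Line 3 718/1984 = 36.2% → Line 3
Swing shift: the new line 226/550 = 41.1%, Line 3 299/620 = 48.2% → Line 3
Overall: the new line 1140/2119 = 53.8%, Line 3 1077/2684 = 40.1% → the new line
Line 3 wins each shift group but the new line wins overall — the comparison reverses. Line 3's units skew toward night shift, which has a lower base rate.

Yes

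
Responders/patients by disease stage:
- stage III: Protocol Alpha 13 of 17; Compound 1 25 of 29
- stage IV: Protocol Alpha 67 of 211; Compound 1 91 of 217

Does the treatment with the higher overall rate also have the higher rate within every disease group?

Stage III: Protocol Alpha 13/17 = 76.5%, Compound 1 25/29 = 86.2% → Compound 1
Stage IV: Protocol Alpha 67/211 = 31.8%, Compound 1 91/217 = 41.9% → Compound 1
Overall: Protocol Alpha 80/228 = 35.1%, Compound 1 116/246 = 47.2% → Compound 1
Compound 1 wins overall and in every disease group — no reversal.

Yes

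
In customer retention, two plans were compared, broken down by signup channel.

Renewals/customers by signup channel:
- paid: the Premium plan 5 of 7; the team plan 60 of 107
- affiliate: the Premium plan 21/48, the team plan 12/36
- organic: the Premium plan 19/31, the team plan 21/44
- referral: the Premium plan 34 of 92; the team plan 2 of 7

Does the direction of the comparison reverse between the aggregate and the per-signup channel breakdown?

Paid: the Premium plan 5/7 = 71.4%, the team plan 60/107 = 56.1% → the Premium plan
Affiliate: the Premium plan 21/48 = 43.8%, the team plan 12/36 = 33.3% → the Premium plan
Organic: the Premium plan 19/31 = 61.3%, the team plan 21/44 = 47.7% → the Premium plan
Referral: the Premium plan 34/92 = 37.0%, the team plan 2/7 = 28.6% → the Premium plan
Overall: the Premium plan 79/178 = 44.4%, the team plan 95/194 = 49.0% → the team plan
The Premium plan wins each signup group but the team plan wins overall — the comparison reverses. The Premium plan's customers skew toward referral, which has a lower base rate.

Yes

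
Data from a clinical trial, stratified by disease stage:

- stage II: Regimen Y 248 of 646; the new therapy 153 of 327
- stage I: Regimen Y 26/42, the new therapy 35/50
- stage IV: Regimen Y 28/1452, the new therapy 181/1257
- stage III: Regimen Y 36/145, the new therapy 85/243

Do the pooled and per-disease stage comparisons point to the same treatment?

Stage II: Regimen Y 248/646 = 38.4%, the new therapy 153/327 = 46.8% → the new therapy
Stage I: Regimen Y 26/42 = 61.9%, the new therapy 35/50 = 70.0% → the new therapy
Stage IV: Regimen Y 28/1452 = 1.9%, the new therapy 181/1257 = 14.4% → the new therapy
Stage III: Regimen Y 36/145 = 24.8%, the new therapy 85/243 = 35.0% → the new therapy
Overall: Regimen Y 338/2285 = 14.8%, the new therapy 454/1877 = 24.2% → the new therapy
The new therapy wins overall and in every disease group — no reversal.

Yes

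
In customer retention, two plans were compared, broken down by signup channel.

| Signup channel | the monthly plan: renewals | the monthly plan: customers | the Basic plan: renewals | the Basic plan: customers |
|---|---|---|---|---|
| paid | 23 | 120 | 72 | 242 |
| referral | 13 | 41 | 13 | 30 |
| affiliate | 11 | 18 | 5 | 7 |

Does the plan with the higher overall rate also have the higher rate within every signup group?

Yes

Paid: the monthly plan 23/120 = 19.2%, the Basic plan 72/242 = 29.8% → the Basic plan
Referral: the monthly plan 13/41 = 31.7%, the Basic plan 13/30 = 43.3% → the Basic plan
Affiliate: the monthly plan 11/18 = 61.1%, the Basic plan 5/7 = 71.4% → the Basic plan
Overall: the monthly plan 47/179 = 26.3%, the Basic plan 90/279 = 32.3% → the Basic plan
The Basic plan wins overall and in every signup group — no reversal.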